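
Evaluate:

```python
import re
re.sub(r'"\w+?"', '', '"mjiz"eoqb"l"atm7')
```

'eoqbatm7'

Matches: at [0:6] → '"mjiz"'; at [10:13] → '"l"'.
Each match is replaced by ''.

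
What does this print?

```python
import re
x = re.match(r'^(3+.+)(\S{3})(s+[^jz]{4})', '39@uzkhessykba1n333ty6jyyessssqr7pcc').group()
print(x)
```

39@uzkhessykba1n333ty6jyyessssqr7p

This matches anchored at the start of the string; then one or more of a literal '3', then one or more of any character (captured); then exactly 3 of a non-whitespace character (captured); then one or more of a literal 's', then exactly 4 of any character except [jz] (captured).
With `match`, the pattern is implicitly anchored at the beginning.
The match spans [0:34] → '39@uzkhessykba1n333ty6jyyessssqr7p'.
Captured: group 1 = '39@uzkhessykba1n333ty6jyye', group 2 = 'sss', group 3 = 'sqr7p'.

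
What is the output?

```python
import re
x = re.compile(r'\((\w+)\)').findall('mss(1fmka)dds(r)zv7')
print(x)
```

['1fmka', 'r']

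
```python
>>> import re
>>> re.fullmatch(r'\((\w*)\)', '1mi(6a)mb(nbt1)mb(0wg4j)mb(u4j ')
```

None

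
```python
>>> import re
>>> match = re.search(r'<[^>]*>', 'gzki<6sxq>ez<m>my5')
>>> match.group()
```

The match spans [4:10] → '<6sxq>'.

'<6sxq>'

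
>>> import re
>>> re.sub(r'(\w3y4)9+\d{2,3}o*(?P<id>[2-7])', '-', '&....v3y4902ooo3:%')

The pattern matches a word character, then the literal '3y4' (captured); then one or more of a literal '9', then 2 to 3 of a digit, then zero or more of the literal 'o'; then a character in [2-7] (captured as 'id').
Matches: at [5:16] → 'v3y4902ooo3'.
Each match is replaced by '-'.

'&....-:%'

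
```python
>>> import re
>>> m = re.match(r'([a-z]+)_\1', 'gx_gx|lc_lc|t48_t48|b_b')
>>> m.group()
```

'gx_gx'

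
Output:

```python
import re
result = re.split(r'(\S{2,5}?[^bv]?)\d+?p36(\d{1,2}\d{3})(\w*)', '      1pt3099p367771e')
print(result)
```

['      ', '1pt', '7771', 'e', '']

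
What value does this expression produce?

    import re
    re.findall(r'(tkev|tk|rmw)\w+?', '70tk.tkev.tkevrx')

['tk', 'tkev']

Alternation isn't longest-match — the leftmost alternative that fits at this position is chosen.
Walking the string: at [5:8] match 'tke', group 1 = 'tk'; at [10:15] match 'tkevr', group 1 = 'tkev'.
With a single group, `findall` returns only what that group captured — 2 items.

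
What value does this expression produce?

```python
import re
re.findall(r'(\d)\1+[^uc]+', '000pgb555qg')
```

A backreference is literal: `\1` must see the identical characters the first group matched.
Walking the string: at [0:11] match '000pgb555qg', group 1 = '0'.
One capturing group, so `findall` returns just the captured substring from the one match — 1 in all.

['0']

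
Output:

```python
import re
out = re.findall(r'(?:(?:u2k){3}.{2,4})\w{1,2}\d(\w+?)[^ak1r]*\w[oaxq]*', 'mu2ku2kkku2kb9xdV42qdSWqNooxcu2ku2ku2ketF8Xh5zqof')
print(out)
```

['z']

Pattern: the literal 'u2k' repeated 3 times, then 2 to 4 of any character (non-capturing group); then 1 to 2 of a word character, then a digit; then one or more of a word character (lazy) (captured); then zero or more of any character except [ak1r], then a word character, then zero or more of one of [oaxq].
A non-greedy quantifier consumes as few characters as it can — just enough that the remainder of the pattern still matches from where it stops; whatever follows it matches normally.
Scanning left to right: at [29:49] match 'u2ku2ku2ketF8Xh5zqof', group 1 = 'z'.
Because there's exactly one group, `findall` drops the full match and keeps group 1 from the one hit.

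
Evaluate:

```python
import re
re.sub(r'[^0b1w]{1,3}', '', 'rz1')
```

Pattern: 1 to 3 of any character except [0b1w].
Each match is replaced by ''.

'1'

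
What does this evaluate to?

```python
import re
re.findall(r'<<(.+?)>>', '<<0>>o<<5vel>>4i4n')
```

['0', '5vel']

A `+?`/`*?`/`{m,n}?` starts at its minimum and grows only as far as needed for what follows to match.
Matches: at [0:5] match '<<0>>', group 1 = '0'; at [6:14] match '<<5vel>>', group 1 = '5vel'.
With a single group, `findall` returns only what that group captured — 2 items.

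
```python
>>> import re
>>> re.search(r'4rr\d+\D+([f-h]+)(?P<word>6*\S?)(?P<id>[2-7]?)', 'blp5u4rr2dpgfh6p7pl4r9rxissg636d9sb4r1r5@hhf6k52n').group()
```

The match spans [5:17] → '4rr2dpgfh6p7'.

'4rr2dpgfh6p7'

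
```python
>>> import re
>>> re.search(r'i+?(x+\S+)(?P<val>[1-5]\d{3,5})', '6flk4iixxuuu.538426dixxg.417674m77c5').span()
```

(5, 31)

This matches one or more of a literal 'i' (lazy); then one or more of a literal 'x', then one or more of a non-whitespace character (captured); then a character in [1-5], then 3 to 5 of a digit (captured as 'val').
`re.search` scans for the first position where the pattern succeeds.
The match spans [5:31] → 'iixxuuu.538426dixxg.417674'.
Captured: group 1 = 'xxuuu.538426dixxg.4', group 2 = '17674'.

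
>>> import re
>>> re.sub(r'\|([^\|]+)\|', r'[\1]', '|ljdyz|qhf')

'[ljdyz]qhf'

Each match is replaced using the text its own group 1 captured.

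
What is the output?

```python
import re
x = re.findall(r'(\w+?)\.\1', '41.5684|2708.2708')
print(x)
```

['2708']

The backreference `\1` re-matches whatever the first group consumed, character for character.
Walking the string: at [8:17] match '2708.2708', group 1 = '2708'.
With a single group, `findall` returns only what that group captured — 1 item.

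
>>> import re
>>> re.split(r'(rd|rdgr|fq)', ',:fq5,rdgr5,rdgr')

`|` is ordered: at each position the engine commits to the first alternative that works.
`re.split` interleaves the captured-group text with the surrounding fragments.

[',:', 'fq', '5,', 'rd', 'gr5,', 'rd', 'gr']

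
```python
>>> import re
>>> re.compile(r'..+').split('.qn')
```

['', '']

The pattern matches any character; then one or more of any character.
Matches to split on: at [0:3] → '.qn'.
Each match becomes a cut point; 2 segments remain.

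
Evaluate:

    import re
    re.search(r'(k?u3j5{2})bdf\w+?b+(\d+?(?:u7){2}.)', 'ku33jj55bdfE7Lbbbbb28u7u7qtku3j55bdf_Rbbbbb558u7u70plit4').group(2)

This matches optionally the literal 'k', then the literal 'u3j', then exactly 2 of a literal '5' (captured); then the literal 'bdf', then one or more of a word character (lazy), then one or more of the literal 'b'; then one or more of a digit (lazy), then the literal 'u7' repeated 2 times, then any character (captured).
`re.search` tries every starting position until one works.
The match spans [27:51] → 'ku3j55bdf_Rbbbbb558u7u70'.
Captured: group 1 = 'ku3j55', group 2 = '558u7u70'.

'558u7u70'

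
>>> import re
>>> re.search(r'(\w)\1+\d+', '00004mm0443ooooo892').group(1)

'0'

The match spans [0:5] → '00004'.
Captured: group 1 = '0'.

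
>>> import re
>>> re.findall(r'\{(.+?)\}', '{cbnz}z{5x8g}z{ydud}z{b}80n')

['cbnz', '5x8g', 'ydud', 'b']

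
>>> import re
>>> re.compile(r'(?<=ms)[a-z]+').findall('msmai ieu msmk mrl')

Because the assertion is zero-width, the text it checks is not consumed and won't appear in the result.
Matches: at [2:5] → 'mai'; at [12:14] → 'mk'.
Since nothing is captured, `findall` lists the 2 matched substrings directly.

['mai', 'mk']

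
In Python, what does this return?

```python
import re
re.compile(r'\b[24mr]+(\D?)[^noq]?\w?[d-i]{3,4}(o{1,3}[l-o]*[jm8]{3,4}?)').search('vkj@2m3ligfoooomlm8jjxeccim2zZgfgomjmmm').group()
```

'2m3ligfoooomlm8jj'

The pattern matches a word boundary (`\b`, zero-width); then one or more of one of [24mr]; then optionally a non-digit (captured); then optionally any character except [noq], then optionally a word character, then 3 to 4 of a character in [d-i]; then 1 to 3 of a literal 'o', then zero or more of a character in [l-o], then 3 to 4 of one of [jm8] (lazy) (captured).
Unlike `match`, `search` isn't anchored — it looks for the pattern anywhere in the string.
The match spans [4:21] → '2m3ligfoooomlm8jj'.
Captured: group 1 = '', group 2 = 'oooomlm8jj'.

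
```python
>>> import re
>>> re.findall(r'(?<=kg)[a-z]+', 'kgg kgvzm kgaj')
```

['g', 'vzm', 'aj']

Because the assertion is zero-width, the text it checks is not consumed and won't appear in the result.
Matches: at [2:3] → 'g'; at [6:9] → 'vzm'; at [12:14] → 'aj'.
No capturing groups, so `findall` returns the 3 full match strings.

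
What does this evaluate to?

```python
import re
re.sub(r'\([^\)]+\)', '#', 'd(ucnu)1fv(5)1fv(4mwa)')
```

Each match is replaced by '#'.

'd#1fv#1fv#'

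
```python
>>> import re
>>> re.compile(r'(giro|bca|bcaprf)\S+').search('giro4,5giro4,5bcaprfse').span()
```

(0, 22)

The match spans [0:22] → 'giro4,5giro4,5bcaprfse'.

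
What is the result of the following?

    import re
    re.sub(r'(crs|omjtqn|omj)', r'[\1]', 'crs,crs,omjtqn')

'[crs],[crs],[omjtqn]'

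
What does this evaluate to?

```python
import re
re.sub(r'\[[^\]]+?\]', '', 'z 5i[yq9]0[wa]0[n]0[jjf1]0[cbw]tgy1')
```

Matches: at [4:9] → '[yq9]'; at [10:14] → '[wa]'; at [15:18] → '[n]'; at [19:25] → '[jjf1]'; at [26:31] → '[cbw]'.
Every occurrence is swapped for ''.

'z 5i0000tgy1'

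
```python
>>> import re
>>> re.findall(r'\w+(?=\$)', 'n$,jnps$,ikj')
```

['n', 'jnps']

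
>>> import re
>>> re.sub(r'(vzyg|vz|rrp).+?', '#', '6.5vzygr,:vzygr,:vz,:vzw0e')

Alternation isn't longest-match — the leftmost alternative that fits at this position is chosen.
Matches: at [3:8] → 'vzygr'; at [10:15] → 'vzygr'; at [17:20] → 'vz,'; at [21:24] → 'vzw'.
Each match is replaced by '#'.

'6.5#,:#,:#:#0e'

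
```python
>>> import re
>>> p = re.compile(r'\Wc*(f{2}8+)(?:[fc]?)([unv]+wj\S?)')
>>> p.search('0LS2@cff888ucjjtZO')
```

The pattern matches a non-word character, then zero or more of the literal 'c'; then exactly 2 of a literal 'f', then one or more of a literal '8' (captured); then optionally one of [fc] (non-capturing group); then one or more of one of [unv], then the literal 'wj', then optionally a non-whitespace character (captured).
Unlike `match`, `search` isn't anchored — it looks for the pattern anywhere in the string.
Here no position works, so the call returns None.

None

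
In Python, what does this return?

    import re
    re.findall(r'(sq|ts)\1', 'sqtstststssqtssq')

['ts', 'ts']

After group 1 captures some text, `\1` only succeeds where that same text appears again.
Scanning left to right: at [2:6] match 'tsts', group 1 = 'ts'; at [6:10] match 'tsts', group 1 = 'ts'.
One capturing group, so `findall` returns just the captured substring from each match — 2 in all.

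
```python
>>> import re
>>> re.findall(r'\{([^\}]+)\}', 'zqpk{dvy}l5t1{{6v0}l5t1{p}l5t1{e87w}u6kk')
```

['dvy', '{6v0', 'p', 'e87w']

Walking the string: at [4:9] match '{dvy}', group 1 = 'dvy'; at [13:19] match '{{6v0}', group 1 = '{6v0'; at [23:26] match '{p}', group 1 = 'p'; at [30:36] match '{e87w}', group 1 = 'e87w'.
With a single group, `findall` returns only what that group captured — 4 items.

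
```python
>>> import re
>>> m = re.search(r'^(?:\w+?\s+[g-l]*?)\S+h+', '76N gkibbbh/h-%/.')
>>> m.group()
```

The match spans [0:13] → '76N gkibbbh/h'.

'76N gkibbbh/h'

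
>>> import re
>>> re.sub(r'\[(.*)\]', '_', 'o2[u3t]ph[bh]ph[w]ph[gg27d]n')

Matches: at [2:27] → '[u3t]ph[bh]ph[w]ph[gg27d]'.
`sub` substitutes '_' at each match site.

'o2_n'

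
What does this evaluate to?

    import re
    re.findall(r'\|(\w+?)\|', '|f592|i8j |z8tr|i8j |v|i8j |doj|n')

['f592', 'z8tr', 'v', 'doj']

Matches: at [0:6] match '|f592|', group 1 = 'f592'; at [10:16] match '|z8tr|', group 1 = 'z8tr'; at [20:23] match '|v|', group 1 = 'v'; at [27:32] match '|doj|', group 1 = 'doj'.
With a single group, `findall` returns only what that group captured — 4 items.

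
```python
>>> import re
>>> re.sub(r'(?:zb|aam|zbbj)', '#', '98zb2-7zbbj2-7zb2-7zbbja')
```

'98#2-7#bj2-7#2-7#bja'

The regex engine tests alternatives in the order written; an earlier branch that matches wins even if a later one would match more.
Matches: at [2:4] → 'zb'; at [7:9] → 'zb'; at [14:16] → 'zb'; at [19:21] → 'zb'.
`sub` substitutes '#' at each match site.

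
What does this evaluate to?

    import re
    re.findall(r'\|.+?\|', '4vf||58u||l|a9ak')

['||58u|', '|l|']

Scanning left to right: at [3:9] → '||58u|'; at [9:12] → '|l|'.
`findall` yields the raw match text (2 of them) because the pattern has no groups.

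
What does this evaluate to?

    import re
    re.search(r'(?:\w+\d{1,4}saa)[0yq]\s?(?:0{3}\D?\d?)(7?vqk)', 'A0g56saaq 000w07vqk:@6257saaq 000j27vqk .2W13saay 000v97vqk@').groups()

('7vqk',)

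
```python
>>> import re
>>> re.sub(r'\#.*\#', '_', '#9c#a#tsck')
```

Each match is replaced by '_'.

'_tsck'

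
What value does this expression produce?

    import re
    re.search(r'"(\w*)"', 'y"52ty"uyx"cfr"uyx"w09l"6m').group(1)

'52ty'

`re.search` tries every starting position until one works.
The match spans [1:7] → '"52ty"'.
Captured: group 1 = '52ty'.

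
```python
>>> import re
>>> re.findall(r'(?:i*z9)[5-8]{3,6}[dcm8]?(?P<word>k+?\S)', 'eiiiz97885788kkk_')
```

['kk']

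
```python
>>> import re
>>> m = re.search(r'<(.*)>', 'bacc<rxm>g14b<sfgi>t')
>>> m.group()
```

`re.search` scans for the first position where the pattern succeeds.
The match spans [4:19] → '<rxm>g14b<sfgi>'.
Captured: group 1 = 'rxm>g14b<sfgi'.

'<rxm>g14b<sfgi>'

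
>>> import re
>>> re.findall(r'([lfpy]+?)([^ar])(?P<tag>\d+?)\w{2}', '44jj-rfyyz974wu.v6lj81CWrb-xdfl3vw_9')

[('fyy', 'z', '9'), ('l', 'j', '8'), ('f', 'l', '3')]

A non-greedy quantifier consumes as few characters as it can — just enough that the remainder of the pattern still matches from where it stops; whatever follows it matches normally.
With 3 capturing groups, `findall` returns a 3-tuple per match.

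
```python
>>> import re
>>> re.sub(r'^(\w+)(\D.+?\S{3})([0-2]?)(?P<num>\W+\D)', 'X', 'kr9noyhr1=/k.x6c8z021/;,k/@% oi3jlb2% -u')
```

'X/@% oi3jlb2% -u'

The pattern matches anchored at the start of the string; then one or more of a word character (captured); then a non-digit, then one or more of any character (lazy), then exactly 3 of a non-whitespace character (captured); then optionally a character in [0-2] (captured); then one or more of a non-word character, then a non-digit (captured as 'num').
The `?` after the quantifier makes it lazy — it takes as little as possible before letting the rest of the pattern try.
Matches: at [0:25] → 'kr9noyhr1=/k.x6c8z021/;,k'.
Every occurrence is swapped for 'X'.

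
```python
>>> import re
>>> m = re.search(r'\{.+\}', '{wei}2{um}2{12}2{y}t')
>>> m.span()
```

(0, 19)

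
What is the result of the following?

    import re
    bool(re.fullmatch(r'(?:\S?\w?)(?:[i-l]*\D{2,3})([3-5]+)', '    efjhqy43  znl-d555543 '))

False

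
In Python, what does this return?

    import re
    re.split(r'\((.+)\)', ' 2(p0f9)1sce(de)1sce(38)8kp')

[' 2', 'p0f9)1sce(de)1sce(38', '8kp']

Matches to split on: at [2:24] → '(p0f9)1sce(de)1sce(38)'.
`re.split` interleaves the captured-group text with the surrounding fragments.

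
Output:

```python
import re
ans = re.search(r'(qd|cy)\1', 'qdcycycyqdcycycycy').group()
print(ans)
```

cycy

A backreference is literal: `\1` must see the identical characters the first group matched.
Unlike `match`, `search` isn't anchored — it looks for the pattern anywhere in the string.
The match spans [2:6] → 'cycy'.
Captured: group 1 = 'cy'.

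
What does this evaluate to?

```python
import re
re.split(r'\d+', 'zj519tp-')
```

The pattern matches one or more of a digit.
Matches to split on: at [2:5] → '519'.
The string is cut at each match, leaving 2 pieces.

['zj', 'tp-']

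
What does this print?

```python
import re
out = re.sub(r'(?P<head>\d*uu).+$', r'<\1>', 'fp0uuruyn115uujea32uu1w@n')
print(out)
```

fp<0uu>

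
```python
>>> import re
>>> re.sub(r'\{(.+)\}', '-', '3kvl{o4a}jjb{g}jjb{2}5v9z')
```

Matches: at [4:21] → '{o4a}jjb{g}jjb{2}'.
`sub` substitutes '-' at each match site.

'3kvl-5v9z'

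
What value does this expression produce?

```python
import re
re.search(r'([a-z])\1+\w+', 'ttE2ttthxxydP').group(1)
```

't'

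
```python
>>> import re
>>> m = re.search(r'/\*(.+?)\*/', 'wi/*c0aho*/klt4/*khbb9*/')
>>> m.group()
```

A `+?`/`*?`/`{m,n}?` starts at its minimum and grows only as far as needed for what follows to match.
`re.search` tries every starting position until one works.
The match spans [2:11] → '/*c0aho*/'.
Captured: group 1 = 'c0aho'.

'/*c0aho*/'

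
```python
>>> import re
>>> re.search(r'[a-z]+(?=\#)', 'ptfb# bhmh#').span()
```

(0, 4)

Because the assertion is zero-width, the text it checks is not consumed and won't appear in the result.
`re.search` tries every starting position until one works.
The match spans [0:4] → 'ptfb'.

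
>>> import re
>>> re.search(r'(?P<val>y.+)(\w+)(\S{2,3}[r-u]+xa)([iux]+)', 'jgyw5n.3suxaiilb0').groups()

('yw5', 'n', '.3suxa', 'ii')

Pattern: a literal 'y', then one or more of any character (captured as 'val'); then one or more of a word character (captured); then 2 to 3 of a non-whitespace character, then one or more of a character in [r-u], then the literal 'xa' (captured); then one or more of one of [iux] (captured).
Unlike `match`, `search` isn't anchored — it looks for the pattern anywhere in the string.
The match spans [2:14] → 'yw5n.3suxaii'.
Captured: group 1 = 'yw5', group 2 = 'n', group 3 = '.3suxa', group 4 = 'ii'.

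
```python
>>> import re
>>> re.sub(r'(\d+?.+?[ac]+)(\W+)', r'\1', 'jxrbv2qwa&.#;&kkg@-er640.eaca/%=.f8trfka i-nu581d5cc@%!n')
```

'jxrbv2qwakkg@-er640.eacaf8trfkai-nu581d5ccn'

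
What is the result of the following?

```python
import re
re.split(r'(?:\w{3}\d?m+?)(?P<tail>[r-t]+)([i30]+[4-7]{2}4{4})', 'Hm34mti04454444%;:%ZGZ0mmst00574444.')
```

['Hm34mti04454444%;:%', 'st', '00574444', '.']

The group in the pattern means `split` returns the separators' captures alongside the pieces.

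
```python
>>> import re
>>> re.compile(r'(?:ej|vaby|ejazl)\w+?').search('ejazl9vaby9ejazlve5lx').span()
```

Alternation isn't longest-match — the leftmost alternative that fits at this position is chosen.
`search` walks the string left to right and returns the first match it finds.
The match spans [0:3] → 'eja'.

(0, 3)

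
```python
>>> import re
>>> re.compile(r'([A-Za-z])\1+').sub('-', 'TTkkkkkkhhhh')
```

'---'

`\1` is not a pattern — it's the concrete string captured by group 1, re-applied verbatim.
Each match is replaced by '-'.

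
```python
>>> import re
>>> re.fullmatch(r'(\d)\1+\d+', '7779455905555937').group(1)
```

'7'

The match spans [0:16] → '7779455905555937'.
Captured: group 1 = '7'.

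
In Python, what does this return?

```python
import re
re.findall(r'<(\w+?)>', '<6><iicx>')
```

['6', 'iicx']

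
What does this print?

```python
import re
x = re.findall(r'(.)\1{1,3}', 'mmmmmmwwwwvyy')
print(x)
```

['m', 'm', 'w', 'y']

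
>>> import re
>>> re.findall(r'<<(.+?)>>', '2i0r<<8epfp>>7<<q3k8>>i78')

['8epfp', 'q3k8']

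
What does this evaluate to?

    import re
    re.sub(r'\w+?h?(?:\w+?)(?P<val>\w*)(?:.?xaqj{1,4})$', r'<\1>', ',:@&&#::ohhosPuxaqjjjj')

',:@&&#::<osPu>'

Pattern: one or more of a word character (lazy), then optionally a literal 'h'; then one or more of a word character (lazy) (non-capturing group); then zero or more of a word character (captured as 'val'); then optionally any character, then the literal 'xaq', then 1 to 4 of a literal 'j' (non-capturing group); then anchored at the end.
Because the quantifier is non-greedy, it stops expanding at the earliest point where the rest of the pattern can succeed.
Matches: at [8:22] → 'ohhosPuxaqjjjj'.
The replacement refers to a captured group, so each match is rewritten using its own captured text.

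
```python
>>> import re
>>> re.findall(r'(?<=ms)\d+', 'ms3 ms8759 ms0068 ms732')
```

['3', '8759', '0068', '732']

Because the assertion is zero-width, the text it checks is not consumed and won't appear in the result.
Since nothing is captured, `findall` lists the 4 matched substrings directly.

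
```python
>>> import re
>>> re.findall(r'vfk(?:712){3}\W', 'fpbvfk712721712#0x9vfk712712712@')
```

['vfk712712712@']

The pattern matches the literal 'vfk', then the literal '712' repeated 3 times; then a non-word character.
Walking the string: at [19:32] → 'vfk712712712@'.
`findall` yields the raw match text (1 of them) because the pattern has no groups.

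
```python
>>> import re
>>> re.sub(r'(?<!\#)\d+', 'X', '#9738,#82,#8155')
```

A negative assertion filters positions out without eating any characters.
Each match is replaced by 'X'.

'#9X,#8X,#8X'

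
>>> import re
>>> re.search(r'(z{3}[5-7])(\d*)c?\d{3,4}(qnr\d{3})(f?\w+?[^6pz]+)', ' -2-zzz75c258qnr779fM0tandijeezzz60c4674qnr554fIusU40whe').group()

'zzz75c258qnr779fM0tandijee'

The pattern matches exactly 3 of the literal 'z', then a character in [5-7] (captured); then zero or more of a digit (captured); then optionally a literal 'c', then 3 to 4 of a digit; then the literal 'qnr', then exactly 3 of a digit (captured); then optionally a literal 'f', then one or more of a word character (lazy), then one or more of any character except [6pz] (captured).
Because the quantifier is non-greedy, it stops expanding at the earliest point where the rest of the pattern can succeed.
`re.search` tries every starting position until one works.
The match spans [4:30] → 'zzz75c258qnr779fM0tandijee'.
Captured: group 1 = 'zzz7', group 2 = '5', group 3 = 'qnr779', group 4 = 'fM0tandijee'.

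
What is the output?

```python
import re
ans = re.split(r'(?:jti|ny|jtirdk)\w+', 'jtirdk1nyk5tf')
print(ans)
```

['', '']

Matches to split on: at [0:13] → 'jtirdk1nyk5tf'.
The string is cut at each match, leaving 2 pieces.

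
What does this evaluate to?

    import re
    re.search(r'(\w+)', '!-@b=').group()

'b'

This matches one or more of a word character (captured).
The match spans [3:4] → 'b'.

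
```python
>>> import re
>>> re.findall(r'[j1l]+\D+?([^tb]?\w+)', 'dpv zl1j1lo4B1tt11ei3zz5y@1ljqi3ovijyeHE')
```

The pattern matches one or more of one of [j1l], then one or more of a non-digit (lazy); then optionally any character except [tb], then one or more of a word character (captured).
The `?` after the quantifier makes it lazy — it takes as little as possible before letting the rest of the pattern try.
Walking the string: at [5:25] match 'l1j1lo4B1tt11ei3zz5y', group 1 = '4B1tt11ei3zz5y'; at [26:40] match '1ljqi3ovijyeHE', group 1 = 'i3ovijyeHE'.
With a single group, `findall` returns only what that group captured — 2 items.

['4B1tt11ei3zz5y', 'i3ovijyeHE']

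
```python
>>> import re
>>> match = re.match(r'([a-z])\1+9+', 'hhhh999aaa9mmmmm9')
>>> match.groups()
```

('h',)

The backreference `\1` re-matches whatever the first group consumed, character for character.
`re.match` won't scan ahead — the pattern has to work from the very first character.
The match spans [0:7] → 'hhhh999'.
Captured: group 1 = 'h'.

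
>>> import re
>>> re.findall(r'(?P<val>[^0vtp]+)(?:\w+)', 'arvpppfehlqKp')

One capturing group, so `findall` returns just the captured substring from the one match — 1 in all.

['ar']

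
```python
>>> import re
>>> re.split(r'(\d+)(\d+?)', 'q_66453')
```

`re.split` interleaves the captured-group text with the surrounding fragments.

['q_', '6645', '3', '']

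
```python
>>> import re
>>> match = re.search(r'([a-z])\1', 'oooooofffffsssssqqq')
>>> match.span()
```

`\1` is not a pattern — it's the concrete string captured by group 1, re-applied verbatim.
`re.search` scans for the first position where the pattern succeeds.
The match spans [0:2] → 'oo'.
Captured: group 1 = 'o'.

(0, 2)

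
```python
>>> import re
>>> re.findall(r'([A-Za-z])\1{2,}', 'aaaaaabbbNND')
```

['a', 'b']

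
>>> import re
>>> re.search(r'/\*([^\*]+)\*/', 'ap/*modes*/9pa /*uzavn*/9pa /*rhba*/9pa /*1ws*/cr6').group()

'/*modes*/'

The match spans [2:11] → '/*modes*/'.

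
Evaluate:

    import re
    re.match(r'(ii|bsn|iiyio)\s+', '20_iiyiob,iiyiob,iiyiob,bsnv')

`re.match` won't scan ahead — the pattern has to work from the very first character.
Here the string doesn't start with a match, so the call returns None.

None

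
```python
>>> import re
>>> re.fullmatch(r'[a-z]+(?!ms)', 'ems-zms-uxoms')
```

Because the assertion is negative and zero-width, positions next to the forbidden text are skipped.
For `fullmatch`, every character of the input must be accounted for by the pattern.
Here the string isn't matched end-to-end, so the call returns None.

None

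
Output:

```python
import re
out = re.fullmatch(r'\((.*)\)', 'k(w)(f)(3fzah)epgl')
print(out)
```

None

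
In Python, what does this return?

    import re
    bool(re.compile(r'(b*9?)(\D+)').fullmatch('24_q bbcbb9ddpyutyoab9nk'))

False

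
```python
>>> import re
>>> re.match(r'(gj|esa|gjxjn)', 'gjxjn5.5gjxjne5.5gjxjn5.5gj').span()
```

(0, 2)

With `match`, the pattern is implicitly anchored at the beginning.
The match spans [0:2] → 'gj'.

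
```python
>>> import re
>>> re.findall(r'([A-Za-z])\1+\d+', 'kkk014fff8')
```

['k', 'f']

A backreference is literal: `\1` must see the identical characters the first group matched.
With a single group, `findall` returns only what that group captured — 2 items.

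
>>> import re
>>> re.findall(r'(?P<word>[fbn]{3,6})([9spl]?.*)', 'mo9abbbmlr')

Pattern: 3 to 6 of one of [fbn] (captured as 'word'); then optionally one of [9spl], then zero or more of any character (captured).
Matches: at [4:10] match 'bbbmlr', groups = ('bbb', 'mlr').
`findall` packs the 2 group values into a tuple for every match.

[('bbb', 'mlr')]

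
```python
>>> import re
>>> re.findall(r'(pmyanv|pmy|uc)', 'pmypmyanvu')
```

Alternation tries branches left to right and keeps the first one that lets the overall match succeed at that position.
With a single group, `findall` returns only what that group captured — 2 items.

['pmy', 'pmyanv']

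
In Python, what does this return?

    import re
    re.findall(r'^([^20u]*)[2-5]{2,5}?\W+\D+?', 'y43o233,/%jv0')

['y43o']

With a single group, `findall` returns only what that group captured — 1 item.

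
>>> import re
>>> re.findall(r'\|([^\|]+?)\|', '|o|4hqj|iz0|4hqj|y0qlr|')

['o', 'iz0', 'y0qlr']

Walking the string: at [0:3] match '|o|', group 1 = 'o'; at [7:12] match '|iz0|', group 1 = 'iz0'; at [16:23] match '|y0qlr|', group 1 = 'y0qlr'.
`findall` collects group 1 from each match (3 total).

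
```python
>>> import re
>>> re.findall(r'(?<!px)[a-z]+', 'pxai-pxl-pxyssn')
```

['pxai', 'pxl', 'pxyssn']

The negative lookaround is zero-width — it rules out positions where the adjacent text would match, without consuming anything.
`findall` yields the raw match text (3 of them) because the pattern has no groups.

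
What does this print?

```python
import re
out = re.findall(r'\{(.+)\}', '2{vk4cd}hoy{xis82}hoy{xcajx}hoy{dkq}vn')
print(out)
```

['vk4cd}hoy{xis82}hoy{xcajx}hoy{dkq']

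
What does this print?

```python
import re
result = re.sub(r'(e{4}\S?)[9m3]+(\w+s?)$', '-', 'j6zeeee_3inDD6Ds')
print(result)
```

The pattern matches exactly 4 of a literal 'e', then optionally a non-whitespace character (captured); then one or more of one of [9m3]; then one or more of a word character, then optionally a literal 's' (captured); then anchored at the end.
Matches: at [3:16] → 'eeee_3inDD6Ds'.
`sub` substitutes '-' at each match site.

j6z-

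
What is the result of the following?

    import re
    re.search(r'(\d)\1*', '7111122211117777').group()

'7'

The backreference `\1` re-matches whatever the first group consumed, character for character.
The match spans [0:1] → '7'.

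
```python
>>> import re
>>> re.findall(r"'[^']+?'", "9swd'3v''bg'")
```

`findall` yields the raw match text (2 of them) because the pattern has no groups.

["'3v'", "'bg'"]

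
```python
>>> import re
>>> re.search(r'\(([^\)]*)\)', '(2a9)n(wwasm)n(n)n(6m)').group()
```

'(2a9)'

`re.search` tries every starting position until one works.
The match spans [0:5] → '(2a9)'.
Captured: group 1 = '2a9'.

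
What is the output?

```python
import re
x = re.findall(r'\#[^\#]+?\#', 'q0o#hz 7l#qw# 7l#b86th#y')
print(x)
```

['#hz 7l#', '# 7l#']

Scanning left to right: at [3:10] → '#hz 7l#'; at [12:17] → '# 7l#'.
With no groups in the pattern, `findall` gives back each whole match — 2 here.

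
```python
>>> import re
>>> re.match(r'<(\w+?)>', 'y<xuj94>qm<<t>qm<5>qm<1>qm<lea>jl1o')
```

None

With `match`, the pattern is implicitly anchored at the beginning.
Here position 0 doesn't satisfy it, so the call returns None.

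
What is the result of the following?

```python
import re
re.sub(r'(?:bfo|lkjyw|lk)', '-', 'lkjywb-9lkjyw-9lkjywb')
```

'-b-9--9-b'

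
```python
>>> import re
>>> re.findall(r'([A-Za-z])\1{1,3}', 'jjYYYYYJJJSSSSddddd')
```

`\1` has to match the exact text group 1 already captured.
With a single group, `findall` returns only what that group captured — 5 items.

['j', 'Y', 'J', 'S', 'd']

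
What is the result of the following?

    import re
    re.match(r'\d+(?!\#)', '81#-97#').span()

(0, 1)

The negative lookaround is zero-width — it rules out positions where the adjacent text would match, without consuming anything.
`re.match` won't scan ahead — the pattern has to work from the very first character.
The match spans [0:1] → '8'.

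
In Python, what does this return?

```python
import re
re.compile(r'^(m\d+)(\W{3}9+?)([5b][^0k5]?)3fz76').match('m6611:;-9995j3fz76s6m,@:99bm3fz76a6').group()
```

'm6611:;-9995j3fz76'

`match` is anchored at position 0; if the pattern doesn't fit there, it returns None.
The match spans [0:18] → 'm6611:;-9995j3fz76'.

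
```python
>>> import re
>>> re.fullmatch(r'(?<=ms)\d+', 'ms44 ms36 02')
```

None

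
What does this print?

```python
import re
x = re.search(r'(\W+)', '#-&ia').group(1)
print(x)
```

The pattern matches one or more of a non-word character (captured).
`search` walks the string left to right and returns the first match it finds.
The match spans [0:3] → '#-&'.
Captured: group 1 = '#-&'.

#-&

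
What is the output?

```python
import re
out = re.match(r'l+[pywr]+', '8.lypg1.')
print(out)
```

`re.match` won't scan ahead — the pattern has to work from the very first character.
Here the string doesn't start with a match, so the call returns None.

None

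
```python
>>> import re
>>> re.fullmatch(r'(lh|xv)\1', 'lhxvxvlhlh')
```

None

The backreference `\1` re-matches whatever the first group consumed, character for character.
For `fullmatch`, every character of the input must be accounted for by the pattern.
Here there's no way to consume every character, so the call returns None.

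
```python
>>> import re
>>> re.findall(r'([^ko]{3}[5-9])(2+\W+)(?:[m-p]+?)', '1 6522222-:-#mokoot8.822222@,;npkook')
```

[('1 65', '22222-:-#'), ('t8.8', '22222@,;')]

Multiple groups make `findall` return tuples — one 2-tuple for each match.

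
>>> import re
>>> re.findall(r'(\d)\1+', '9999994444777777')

A backreference is literal: `\1` must see the identical characters the first group matched.
Walking the string: at [0:6] match '999999', group 1 = '9'; at [6:10] match '4444', group 1 = '4'; at [10:16] match '777777', group 1 = '7'.
One capturing group, so `findall` returns just the captured substring from each match — 3 in all.

['9', '4', '7']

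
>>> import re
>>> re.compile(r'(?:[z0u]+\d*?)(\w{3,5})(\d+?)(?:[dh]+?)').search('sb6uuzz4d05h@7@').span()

(3, 12)

The pattern matches one or more of one of [z0u], then zero or more of a digit (lazy) (non-capturing group); then 3 to 5 of a word character (captured); then one or more of a digit (lazy) (captured); then one or more of one of [dh] (lazy) (non-capturing group).
The match spans [3:12] → 'uuzz4d05h'.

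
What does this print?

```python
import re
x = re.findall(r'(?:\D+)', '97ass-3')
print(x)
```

No capturing groups, so `findall` returns the 1 full match string.

['ass-']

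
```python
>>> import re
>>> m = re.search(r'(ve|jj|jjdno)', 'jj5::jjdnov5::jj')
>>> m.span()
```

The match spans [0:2] → 'jj'.

(0, 2)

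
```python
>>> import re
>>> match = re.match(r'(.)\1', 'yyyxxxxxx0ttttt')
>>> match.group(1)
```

'y'

A backreference is literal: `\1` must see the identical characters the first group matched.
`match` is anchored at position 0; if the pattern doesn't fit there, it returns None.
The match spans [0:2] → 'yy'.
Captured: group 1 = 'y'.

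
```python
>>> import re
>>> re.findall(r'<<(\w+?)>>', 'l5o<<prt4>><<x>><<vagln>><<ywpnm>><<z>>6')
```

['prt4', 'x', 'vagln', 'ywpnm', 'z']

Scanning left to right: at [3:11] match '<<prt4>>', group 1 = 'prt4'; at [11:16] match '<<x>>', group 1 = 'x'; at [16:25] match '<<vagln>>', group 1 = 'vagln'; at [25:34] match '<<ywpnm>>', group 1 = 'ywpnm'; at [34:39] match '<<z>>', group 1 = 'z'.
With a single group, `findall` returns only what that group captured — 5 items.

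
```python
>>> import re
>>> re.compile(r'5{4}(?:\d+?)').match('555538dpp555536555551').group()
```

'55553'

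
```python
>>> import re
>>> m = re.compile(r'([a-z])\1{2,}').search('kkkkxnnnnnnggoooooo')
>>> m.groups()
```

`\1` has to match the exact text group 1 already captured.
`search` walks the string left to right and returns the first match it finds.
The match spans [0:4] → 'kkkk'.
Captured: group 1 = 'k'.

('k',)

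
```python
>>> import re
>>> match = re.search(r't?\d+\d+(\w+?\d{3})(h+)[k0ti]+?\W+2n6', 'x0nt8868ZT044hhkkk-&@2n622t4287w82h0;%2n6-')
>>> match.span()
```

(3, 24)

Pattern: optionally a literal 't', then one or more of a digit, then one or more of a digit; then one or more of a word character (lazy), then exactly 3 of a digit (captured); then one or more of a literal 'h' (captured); then one or more of one of [k0ti] (lazy), then one or more of a non-word character, then the literal '2n6'.
`re.search` scans for the first position where the pattern succeeds.
The match spans [3:24] → 't8868ZT044hhkkk-&@2n6'.
Captured: group 1 = 'ZT044', group 2 = 'hh'.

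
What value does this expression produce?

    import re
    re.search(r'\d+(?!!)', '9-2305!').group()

'9'

The negative lookahead/lookbehind blocks any match where the forbidden context is present.
The match spans [0:1] → '9'.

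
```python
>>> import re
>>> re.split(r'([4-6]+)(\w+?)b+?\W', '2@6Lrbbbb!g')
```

['2@', '6', 'Lr', 'g']

Pattern: one or more of a character in [4-6] (captured); then one or more of a word character (lazy) (captured); then one or more of a literal 'b' (lazy), then a non-word character.
Matches to split on: at [2:10] → '6Lrbbbb!'.
Because the pattern has a capturing group, `split` also inserts each captured text between the pieces.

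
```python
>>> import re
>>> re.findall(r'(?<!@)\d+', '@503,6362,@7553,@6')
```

The negative lookahead/lookbehind blocks any match where the forbidden context is present.
Walking the string: at [2:4] → '03'; at [5:9] → '6362'; at [12:15] → '553'.
Since nothing is captured, `findall` lists the 3 matched substrings directly.

['03', '6362', '553']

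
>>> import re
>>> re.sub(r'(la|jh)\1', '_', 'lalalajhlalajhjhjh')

'_lajh__jh'

`\1` has to match the exact text group 1 already captured.
Matches: at [0:4] → 'lala'; at [8:12] → 'lala'; at [12:16] → 'jhjh'.
Every occurrence is swapped for '_'.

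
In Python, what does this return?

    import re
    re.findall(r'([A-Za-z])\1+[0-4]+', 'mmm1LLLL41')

['m', 'L']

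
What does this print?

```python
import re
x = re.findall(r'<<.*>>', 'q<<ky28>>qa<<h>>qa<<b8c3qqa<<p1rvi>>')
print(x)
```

['<<ky28>>qa<<h>>qa<<b8c3qqa<<p1rvi>>']

Scanning left to right: at [1:36] → '<<ky28>>qa<<h>>qa<<b8c3qqa<<p1rvi>>'.
No capturing groups, so `findall` returns the 1 full match string.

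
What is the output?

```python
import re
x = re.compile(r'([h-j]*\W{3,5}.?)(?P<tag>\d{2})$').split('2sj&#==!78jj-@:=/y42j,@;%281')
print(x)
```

['2sj&#==!78jj-@:=/y42', 'j,@;%2', '81', '']

`re.split` interleaves the captured-group text with the surrounding fragments.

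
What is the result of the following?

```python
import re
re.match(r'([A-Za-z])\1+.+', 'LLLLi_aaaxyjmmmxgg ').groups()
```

('L',)

After group 1 captures some text, `\1` only succeeds where that same text appears again.
`re.match` only tries the pattern at the start of the string.
The match spans [0:19] → 'LLLLi_aaaxyjmmmxgg '.
Captured: group 1 = 'L'.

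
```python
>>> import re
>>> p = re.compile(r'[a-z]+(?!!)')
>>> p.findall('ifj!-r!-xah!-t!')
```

A negative assertion filters positions out without eating any characters.
Scanning left to right: at [0:2] → 'if'; at [8:10] → 'xa'.
With no groups in the pattern, `findall` gives back each whole match — 2 here.

['if', 'xa']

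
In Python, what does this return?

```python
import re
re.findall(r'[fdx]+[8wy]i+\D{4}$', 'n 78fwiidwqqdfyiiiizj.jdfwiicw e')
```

Pattern: one or more of one of [fdx], then one of [8wy]; then one or more of a literal 'i', then exactly 4 of a non-digit; then anchored at the end.
Scanning left to right: at [23:32] → 'dfwiicw e'.
Since nothing is captured, `findall` lists the 1 matched substring directly.

['dfwiicw e']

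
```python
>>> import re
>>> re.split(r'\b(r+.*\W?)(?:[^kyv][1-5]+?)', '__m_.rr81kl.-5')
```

['__m_.', 'rr81kl.', '']

Pattern: a word boundary (`\b`, zero-width); then one or more of a literal 'r', then zero or more of any character, then optionally a non-word character (captured); then any character except [kyv], then one or more of a character in [1-5] (lazy) (non-capturing group).
Matches to split on: at [5:14] → 'rr81kl.-5'.
Because the pattern has a capturing group, `split` also inserts each captured text between the pieces.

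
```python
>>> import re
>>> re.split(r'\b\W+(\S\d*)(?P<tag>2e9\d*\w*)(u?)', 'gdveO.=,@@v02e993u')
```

['gdveO', 'v0', '2e993u', '', '']

The pattern matches a word boundary (`\b`, zero-width); then one or more of a non-word character; then a non-whitespace character, then zero or more of a digit (captured); then the literal '2e9', then zero or more of a digit, then zero or more of a word character (captured as 'tag'); then optionally a literal 'u' (captured).
Matches to split on: at [5:18] → '.=,@@v02e993u'.
The group in the pattern means `split` returns the separators' captures alongside the pieces.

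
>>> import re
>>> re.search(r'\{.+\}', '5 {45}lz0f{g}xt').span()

Unlike `match`, `search` isn't anchored — it looks for the pattern anywhere in the string.
The match spans [2:13] → '{45}lz0f{g}'.

(2, 13)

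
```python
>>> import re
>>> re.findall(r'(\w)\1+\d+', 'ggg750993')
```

['g']

A backreference is literal: `\1` must see the identical characters the first group matched.
`findall` collects group 1 from the one match (1 total).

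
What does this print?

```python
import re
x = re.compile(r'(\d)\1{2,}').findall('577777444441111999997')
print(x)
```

`\1` is not a pattern — it's the concrete string captured by group 1, re-applied verbatim.
Because there's exactly one group, `findall` drops the full match and keeps group 1 from each hit.

['7', '4', '1', '9']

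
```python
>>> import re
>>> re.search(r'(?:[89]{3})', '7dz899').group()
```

'899'

Pattern: exactly 3 of one of [89] (non-capturing group).
`re.search` tries every starting position until one works.
The match spans [3:6] → '899'.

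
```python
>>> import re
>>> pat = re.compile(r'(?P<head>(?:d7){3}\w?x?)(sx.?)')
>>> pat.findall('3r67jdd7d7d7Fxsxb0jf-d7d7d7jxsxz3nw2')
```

Pattern: the literal 'd7' repeated 3 times, then optionally a word character, then optionally a literal 'x' (captured as 'head'); then the literal 'sx', then optionally any character (captured).
Walking the string: at [6:17] match 'd7d7d7Fxsxb', groups = ('d7d7d7Fx', 'sxb'); at [21:32] match 'd7d7d7jxsxz', groups = ('d7d7d7jx', 'sxz').
Multiple groups make `findall` return tuples — one 2-tuple for each match.

[('d7d7d7Fx', 'sxb'), ('d7d7d7jx', 'sxz')]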